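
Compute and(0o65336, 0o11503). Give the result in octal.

AND each oct digit independently (no carries):
  6&1=0, 5&1=1, 3&5=1, 3&0=0, 6&3=2

0o01102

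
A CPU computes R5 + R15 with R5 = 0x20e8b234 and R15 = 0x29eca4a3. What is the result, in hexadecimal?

0x4ad556d7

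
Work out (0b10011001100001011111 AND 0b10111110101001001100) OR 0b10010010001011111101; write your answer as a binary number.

0b10011001100001011111 AND 0b10111110101001001100 = 0b10011000100001001100.
Then OR with 0b10010010001011111101.

0b10011010101011111101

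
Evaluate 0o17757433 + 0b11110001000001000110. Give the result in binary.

0o17757433 = 0b1111111101111100011011 in binary.
Add column by column in base 2, right to left:
  1+0 = 1
  1+1 = 0 carry 1
  0+1+1 = 0 carry 1
  1+0+1 = 0 carry 1
  1+0+1 = 0 carry 1
  0+0+1 = 1
  0+1 = 1
  0+0 = 0
  1+0 = 1
  1+0 = 1
  1+0 = 1
  1+0 = 1
  1+1 = 0 carry 1
  0+0+1 = 1
  1+0 = 1
  1+0 = 1
  1+1 = 0 carry 1
  1+1+1 = 1 carry 1
  1+1+1 = 1 carry 1
  1+1+1 = 1 carry 1
  1+0+1 = 0 carry 1
  1+0+1 = 0 carry 1
  final carry 1

0b10011101110111101100001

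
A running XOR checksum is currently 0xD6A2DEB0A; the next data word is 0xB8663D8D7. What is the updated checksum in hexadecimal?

0x6EC4E33DD

XOR each hex digit independently (no carries):
  D^B=6, 6^8=E, A^6=C, 2^6=4, D^3=E, E^D=3, B^8=3, 0^D=D, A^7=D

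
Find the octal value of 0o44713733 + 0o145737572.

0o212653525

Add column by column in base 8, right to left:
  3+2 = 5
  3+7 = 2 carry 1
  7+5+1 = 5 carry 1
  3+7+1 = 3 carry 1
  1+3+1 = 5
  7+7 = 6 carry 1
  4+5+1 = 2 carry 1
  4+4+1 = 1 carry 1
  0+1+1 = 2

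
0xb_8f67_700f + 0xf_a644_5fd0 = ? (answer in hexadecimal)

Add column by column in base 16, right to left:
  f+0 = f
  0+d = d
  0+f = f
  7+5 = c
  7+4 = b
  6+4 = a
  f+6 = 5 carry 1
  8+a+1 = 3 carry 1
  b+f+1 = b carry 1
  final carry 1

0x1b35abcfdf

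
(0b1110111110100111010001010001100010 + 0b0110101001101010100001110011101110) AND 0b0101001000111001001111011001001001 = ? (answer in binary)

0b101001000010001000011000001000000

Add column by column in base 2, right to left:
  0+0 = 0
  1+1 = 0 carry 1
  0+1+1 = 0 carry 1
  0+1+1 = 0 carry 1
  0+0+1 = 1
  1+1 = 0 carry 1
  1+1+1 = 1 carry 1
  0+1+1 = 0 carry 1
  0+0+1 = 1
  0+0 = 0
  1+1 = 0 carry 1
  0+1+1 = 0 carry 1
  1+1+1 = 1 carry 1
  0+0+1 = 1
  0+0 = 0
  0+0 = 0
  1+0 = 1
  0+1 = 1
  1+0 = 1
  1+1 = 0 carry 1
  1+0+1 = 0 carry 1
  0+1+1 = 0 carry 1
  0+0+1 = 1
  1+1 = 0 carry 1
  0+1+1 = 0 carry 1
  1+0+1 = 0 carry 1
  1+0+1 = 0 carry 1
  1+1+1 = 1 carry 1
  1+0+1 = 0 carry 1
  1+1+1 = 1 carry 1
  0+0+1 = 1
  1+1 = 0 carry 1
  1+1+1 = 1 carry 1
  1+0+1 = 0 carry 1
  final carry 1
Sum = 0b10101101000010001110011000101010000; now AND with 0b0101001000111001001111011001001001:
  10101101000010001110011000101010000
& 00101001000111001001111011001001001
= 00101001000010001000011000001000000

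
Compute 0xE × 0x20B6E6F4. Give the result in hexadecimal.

Multiply each base-16 digit by 14, carrying:
  4×14 = 56 → write 8 carry 3
  F×14+3 = 213 → write 5 carry 13
  6×14+13 = 97 → write 1 carry 6
  E×14+6 = 202 → write A carry 12
  6×14+12 = 96 → write 0 carry 6
  B×14+6 = 160 → write 0 carry 10
  0×14+10 = 10 → write A
  2×14 = 28 → write C carry 1
  remaining carry: 1

0x1CA00A158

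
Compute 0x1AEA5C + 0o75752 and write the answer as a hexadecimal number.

0o75752 = 0x7BEA in hexadecimal.
Add column by column in base 16, right to left:
  C+A = 6 carry 1
  5+E+1 = 4 carry 1
  A+B+1 = 6 carry 1
  E+7+1 = 6 carry 1
  A+0+1 = B
  1+0 = 1

0x1B6646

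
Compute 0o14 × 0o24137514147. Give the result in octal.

0o362173622324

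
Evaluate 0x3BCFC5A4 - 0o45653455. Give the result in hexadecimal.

0x3B386E77

0o45653455 = 0x97572D in hexadecimal.
Subtract column by column in base 16:
  4-D → 7 (borrow)
  A-2-1 → 7
  5-7 → E (borrow)
  C-5-1 → 6
  F-7 → 8
  C-9 → 3
  B-0 → B
  3-0 → 3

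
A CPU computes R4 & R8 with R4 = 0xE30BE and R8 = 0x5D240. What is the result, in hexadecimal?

AND each hex digit independently (no carries):
  E&5=4, 3&D=1, 0&2=0, B&4=0, E&0=0

0x41000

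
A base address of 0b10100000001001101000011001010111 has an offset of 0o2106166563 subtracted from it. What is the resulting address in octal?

0b10100000001001101000011001010111 = 0o24011503127 in octal.
Subtract column by column in base 8:
  7-3 → 4
  2-6 → 4 (borrow)
  1-5-1 → 3 (borrow)
  3-6-1 → 4 (borrow)
  0-6-1 → 1 (borrow)
  5-1-1 → 3
  1-6 → 3 (borrow)
  1-0-1 → 0
  0-1 → 7 (borrow)
  4-2-1 → 1
  2-0 → 2

0o21703314344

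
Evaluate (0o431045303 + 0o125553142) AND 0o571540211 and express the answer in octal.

Add column by column in base 8, right to left:
  3+2 = 5
  0+4 = 4
  3+1 = 4
  5+3 = 0 carry 1
  4+5+1 = 2 carry 1
  0+5+1 = 6
  1+5 = 6
  3+2 = 5
  4+1 = 5
Sum = 0o556620445; now AND with 0o571540211:
  5&5=5, 5&7=5, 6&1=0, 6&5=4, 2&4=0, 0&0=0, 4&2=0, 4&1=0, 5&1=1

0o550400001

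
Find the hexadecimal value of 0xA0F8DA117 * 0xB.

Multiply each base-16 digit by 11, carrying:
  7×11 = 77 → write D carry 4
  1×11+4 = 15 → write F
  1×11 = 11 → write B
  A×11 = 110 → write E carry 6
  D×11+6 = 149 → write 5 carry 9
  8×11+9 = 97 → write 1 carry 6
  F×11+6 = 171 → write B carry 10
  0×11+10 = 10 → write A
  A×11 = 110 → write E carry 6
  remaining carry: 6

0x6EAB15EBFD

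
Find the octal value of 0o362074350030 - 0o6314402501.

0o353557745327

Subtract column by column in base 8:
  0-1 → 7 (borrow)
  3-0-1 → 2
  0-5 → 3 (borrow)
  0-2-1 → 5 (borrow)
  5-0-1 → 4
  3-4 → 7 (borrow)
  4-4-1 → 7 (borrow)
  7-1-1 → 5
  0-3 → 5 (borrow)
  2-6-1 → 3 (borrow)
  6-0-1 → 5
  3-0 → 3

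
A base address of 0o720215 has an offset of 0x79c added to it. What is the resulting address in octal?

0x79c = 0o3634 in octal.
Add column by column in base 8, right to left:
  5+4 = 1 carry 1
  1+3+1 = 5
  2+6 = 0 carry 1
  0+3+1 = 4
  2+0 = 2
  7+0 = 7

0o724051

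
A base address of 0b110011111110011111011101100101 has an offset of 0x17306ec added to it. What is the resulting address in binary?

0x17306ec = 0b1011100110000011011101100 in binary.
Add column by column in base 2, right to left:
  1+0 = 1
  0+0 = 0
  1+1 = 0 carry 1
  0+1+1 = 0 carry 1
  0+0+1 = 1
  1+1 = 0 carry 1
  1+1+1 = 1 carry 1
  0+1+1 = 0 carry 1
  1+0+1 = 0 carry 1
  1+1+1 = 1 carry 1
  1+1+1 = 1 carry 1
  0+0+1 = 1
  1+0 = 1
  1+0 = 1
  1+0 = 1
  1+0 = 1
  1+1 = 0 carry 1
  0+1+1 = 0 carry 1
  0+0+1 = 1
  1+0 = 1
  1+1 = 0 carry 1
  1+1+1 = 1 carry 1
  1+1+1 = 1 carry 1
  1+0+1 = 0 carry 1
  1+1+1 = 1 carry 1
  1+0+1 = 0 carry 1
  0+0+1 = 1
  0+0 = 0
  1+0 = 1
  1+0 = 1

0b110101011011001111111001010001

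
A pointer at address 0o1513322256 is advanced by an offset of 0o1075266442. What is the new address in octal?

0o2610610720

Add column by column in base 8, right to left:
  6+2 = 0 carry 1
  5+4+1 = 2 carry 1
  2+4+1 = 7
  2+6 = 0 carry 1
  2+6+1 = 1 carry 1
  3+2+1 = 6
  3+5 = 0 carry 1
  1+7+1 = 1 carry 1
  5+0+1 = 6
  1+1 = 2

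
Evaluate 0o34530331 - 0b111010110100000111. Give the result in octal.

0o33601722

0b111010110100000111 = 0o726407 in octal.
Subtract column by column in base 8:
  1-7 → 2 (borrow)
  3-0-1 → 2
  3-4 → 7 (borrow)
  0-6-1 → 1 (borrow)
  3-2-1 → 0
  5-7 → 6 (borrow)
  4-0-1 → 3
  3-0 → 3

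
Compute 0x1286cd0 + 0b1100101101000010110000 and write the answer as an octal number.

0o126636600

0x1286cd0 = 0o112066320 in octal.
0b1100101101000010110000 = 0o14550260 in octal.
Add column by column in base 8, right to left:
  0+0 = 0
  2+6 = 0 carry 1
  3+2+1 = 6
  6+0 = 6
  6+5 = 3 carry 1
  0+5+1 = 6
  2+4 = 6
  1+1 = 2
  1+0 = 1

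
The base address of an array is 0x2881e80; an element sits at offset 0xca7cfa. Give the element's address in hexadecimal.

0x3529b7a

Add column by column in base 16, right to left:
  0+a = a
  8+f = 7 carry 1
  e+c+1 = b carry 1
  1+7+1 = 9
  8+a = 2 carry 1
  8+c+1 = 5 carry 1
  2+0+1 = 3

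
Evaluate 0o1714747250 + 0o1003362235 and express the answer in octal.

0o2720331505

Add column by column in base 8, right to left:
  0+5 = 5
  5+3 = 0 carry 1
  2+2+1 = 5
  7+2 = 1 carry 1
  4+6+1 = 3 carry 1
  7+3+1 = 3 carry 1
  4+3+1 = 0 carry 1
  1+0+1 = 2
  7+0 = 7
  1+1 = 2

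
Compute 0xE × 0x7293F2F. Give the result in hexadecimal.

0x64417492

Multiply each base-16 digit by 14, carrying:
  F×14 = 210 → write 2 carry 13
  2×14+13 = 41 → write 9 carry 2
  F×14+2 = 212 → write 4 carry 13
  3×14+13 = 55 → write 7 carry 3
  9×14+3 = 129 → write 1 carry 8
  2×14+8 = 36 → write 4 carry 2
  7×14+2 = 100 → write 4 carry 6
  remaining carry: 6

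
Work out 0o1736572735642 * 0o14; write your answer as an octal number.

0o27160703145630

Multiply each base-8 digit by 12, carrying:
  2×12 = 24 → write 0 carry 3
  4×12+3 = 51 → write 3 carry 6
  6×12+6 = 78 → write 6 carry 9
  5×12+9 = 69 → write 5 carry 8
  3×12+8 = 44 → write 4 carry 5
  7×12+5 = 89 → write 1 carry 11
  2×12+11 = 35 → write 3 carry 4
  7×12+4 = 88 → write 0 carry 11
  5×12+11 = 71 → write 7 carry 8
  6×12+8 = 80 → write 0 carry 10
  3×12+10 = 46 → write 6 carry 5
  7×12+5 = 89 → write 1 carry 11
  1×12+11 = 23 → write 7 carry 2
  remaining carry: 2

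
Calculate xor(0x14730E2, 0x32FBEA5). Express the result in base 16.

0x2688E47

XOR each hex digit independently (no carries):
  1^3=2, 4^2=6, 7^F=8, 3^B=8, 0^E=E, E^A=4, 2^5=7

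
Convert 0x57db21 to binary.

0b10101111101101100100001

Expand each hex digit to 4 bits: 5=0101 7=0111 d=1101 b=1011 2=0010 1=0001.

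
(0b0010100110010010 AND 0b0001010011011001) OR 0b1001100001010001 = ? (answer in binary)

0b1001100011010001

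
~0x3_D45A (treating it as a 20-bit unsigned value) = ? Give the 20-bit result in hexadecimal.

0xC2BA5

Each hex digit d becomes F−d:
  3→C, D→2, 4→B, 5→A, A→5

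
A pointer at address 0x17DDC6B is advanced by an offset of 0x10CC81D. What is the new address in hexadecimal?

0x28AA488

Add column by column in base 16, right to left:
  B+D = 8 carry 1
  6+1+1 = 8
  C+8 = 4 carry 1
  D+C+1 = A carry 1
  D+C+1 = A carry 1
  7+0+1 = 8
  1+1 = 2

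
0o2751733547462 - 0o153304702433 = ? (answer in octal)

Subtract column by column in base 8:
  2-3 → 7 (borrow)
  6-3-1 → 2
  4-4 → 0
  7-2 → 5
  4-0 → 4
  5-7 → 6 (borrow)
  3-4-1 → 6 (borrow)
  3-0-1 → 2
  7-3 → 4
  1-3 → 6 (borrow)
  5-5-1 → 7 (borrow)
  7-1-1 → 5
  2-0 → 2

0o2576426645027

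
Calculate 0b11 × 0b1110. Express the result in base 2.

0b101010

Multiply each base-2 digit by 3, carrying:
  0×3 = 0 → write 0
  1×3 = 3 → write 1 carry 1
  1×3+1 = 4 → write 0 carry 2
  1×3+2 = 5 → write 1 carry 2
  remaining carry: 10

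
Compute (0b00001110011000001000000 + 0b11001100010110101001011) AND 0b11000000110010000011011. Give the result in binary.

0b11000000100010000001011

Add column by column in base 2, right to left:
  0+1 = 1
  0+1 = 1
  0+0 = 0
  0+1 = 1
  0+0 = 0
  0+0 = 0
  1+1 = 0 carry 1
  0+0+1 = 1
  0+1 = 1
  0+0 = 0
  0+1 = 1
  0+1 = 1
  1+0 = 1
  1+1 = 0 carry 1
  0+0+1 = 1
  0+0 = 0
  1+0 = 1
  1+1 = 0 carry 1
  1+1+1 = 1 carry 1
  0+0+1 = 1
  0+0 = 0
  0+1 = 1
  0+1 = 1
Sum = 0b11011010101110110001011; now AND with 0b11000000110010000011011:
  11011010101110110001011
& 11000000110010000011011
= 11000000100010000001011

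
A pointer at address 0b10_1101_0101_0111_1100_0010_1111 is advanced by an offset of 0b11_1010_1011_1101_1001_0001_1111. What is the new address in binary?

Add column by column in base 2, right to left:
  1+1 = 0 carry 1
  1+1+1 = 1 carry 1
  1+1+1 = 1 carry 1
  1+1+1 = 1 carry 1
  0+1+1 = 0 carry 1
  1+0+1 = 0 carry 1
  0+0+1 = 1
  0+0 = 0
  0+1 = 1
  0+0 = 0
  1+0 = 1
  1+1 = 0 carry 1
  1+1+1 = 1 carry 1
  1+0+1 = 0 carry 1
  1+1+1 = 1 carry 1
  0+1+1 = 0 carry 1
  1+1+1 = 1 carry 1
  0+1+1 = 0 carry 1
  1+0+1 = 0 carry 1
  0+1+1 = 0 carry 1
  1+0+1 = 0 carry 1
  0+1+1 = 0 carry 1
  1+0+1 = 0 carry 1
  1+1+1 = 1 carry 1
  0+1+1 = 0 carry 1
  1+1+1 = 1 carry 1
  final carry 1

0b110100000010101010101001110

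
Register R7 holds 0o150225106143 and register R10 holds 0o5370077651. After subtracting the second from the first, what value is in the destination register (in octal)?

0o142635006272

Subtract column by column in base 8:
  3-1 → 2
  4-5 → 7 (borrow)
  1-6-1 → 2 (borrow)
  6-7-1 → 6 (borrow)
  0-7-1 → 0 (borrow)
  1-0-1 → 0
  5-0 → 5
  2-7 → 3 (borrow)
  2-3-1 → 6 (borrow)
  0-5-1 → 2 (borrow)
  5-0-1 → 4
  1-0 → 1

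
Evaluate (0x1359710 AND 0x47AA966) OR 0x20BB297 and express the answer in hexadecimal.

0x1359710 AND 0x47AA966 = 0x0308100.
Then OR with 0x20BB297.

0x23BB397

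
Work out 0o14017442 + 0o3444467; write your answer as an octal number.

0o17464131

Add column by column in base 8, right to left:
  2+7 = 1 carry 1
  4+6+1 = 3 carry 1
  4+4+1 = 1 carry 1
  7+4+1 = 4 carry 1
  1+4+1 = 6
  0+4 = 4
  4+3 = 7
  1+0 = 1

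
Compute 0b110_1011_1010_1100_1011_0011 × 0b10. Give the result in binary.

Multiply each base-2 digit by 2, carrying:
  1×2 = 2 → write 0 carry 1
  1×2+1 = 3 → write 1 carry 1
  0×2+1 = 1 → write 1
  0×2 = 0 → write 0
  1×2 = 2 → write 0 carry 1
  1×2+1 = 3 → write 1 carry 1
  0×2+1 = 1 → write 1
  1×2 = 2 → write 0 carry 1
  0×2+1 = 1 → write 1
  0×2 = 0 → write 0
  1×2 = 2 → write 0 carry 1
  1×2+1 = 3 → write 1 carry 1
  0×2+1 = 1 → write 1
  1×2 = 2 → write 0 carry 1
  0×2+1 = 1 → write 1
  1×2 = 2 → write 0 carry 1
  1×2+1 = 3 → write 1 carry 1
  1×2+1 = 3 → write 1 carry 1
  0×2+1 = 1 → write 1
  1×2 = 2 → write 0 carry 1
  0×2+1 = 1 → write 1
  1×2 = 2 → write 0 carry 1
  1×2+1 = 3 → write 1 carry 1
  remaining carry: 1

0b110101110101100101100110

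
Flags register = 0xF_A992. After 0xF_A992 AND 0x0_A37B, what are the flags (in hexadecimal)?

AND each hex digit independently (no carries):
  F&0=0, A&A=A, 9&3=1, 9&7=1, 2&B=2

0x0A112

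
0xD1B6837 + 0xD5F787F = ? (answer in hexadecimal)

Add column by column in base 16, right to left:
  7+F = 6 carry 1
  3+7+1 = B
  8+8 = 0 carry 1
  6+7+1 = E
  B+F = A carry 1
  1+5+1 = 7
  D+D = A carry 1
  final carry 1

0x1A7AE0B6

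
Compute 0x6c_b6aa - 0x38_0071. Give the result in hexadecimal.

0x34b639

Subtract column by column in base 16:
  a-1 → 9
  a-7 → 3
  6-0 → 6
  b-0 → b
  c-8 → 4
  6-3 → 3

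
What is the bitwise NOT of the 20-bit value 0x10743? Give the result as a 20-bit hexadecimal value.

Each hex digit d becomes F−d:
  1→E, 0→F, 7→8, 4→B, 3→C

0xEF8BC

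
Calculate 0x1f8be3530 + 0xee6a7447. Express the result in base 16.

Add column by column in base 16, right to left:
  0+7 = 7
  3+4 = 7
  5+4 = 9
  3+7 = a
  e+a = 8 carry 1
  b+6+1 = 2 carry 1
  8+e+1 = 7 carry 1
  f+e+1 = e carry 1
  1+0+1 = 2

0x2e728a977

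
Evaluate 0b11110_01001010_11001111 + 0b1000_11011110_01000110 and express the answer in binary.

0b1001110010100100010101

Add column by column in base 2, right to left:
  1+0 = 1
  1+1 = 0 carry 1
  1+1+1 = 1 carry 1
  1+0+1 = 0 carry 1
  0+0+1 = 1
  0+0 = 0
  1+1 = 0 carry 1
  1+0+1 = 0 carry 1
  0+0+1 = 1
  1+1 = 0 carry 1
  0+1+1 = 0 carry 1
  1+1+1 = 1 carry 1
  0+1+1 = 0 carry 1
  0+0+1 = 1
  1+1 = 0 carry 1
  0+1+1 = 0 carry 1
  0+0+1 = 1
  1+0 = 1
  1+0 = 1
  1+1 = 0 carry 1
  1+0+1 = 0 carry 1
  final carry 1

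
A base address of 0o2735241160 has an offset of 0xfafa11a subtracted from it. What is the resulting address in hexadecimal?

0x7c5a156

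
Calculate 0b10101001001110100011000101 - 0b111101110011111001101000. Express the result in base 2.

0b1101011011010101001011101

Subtract column by column in base 2:
  1-0 → 1
  0-0 → 0
  1-0 → 1
  0-1 → 1 (borrow)
  0-0-1 → 1 (borrow)
  0-1-1 → 0 (borrow)
  1-1-1 → 1 (borrow)
  1-0-1 → 0
  0-0 → 0
  0-1 → 1 (borrow)
  0-1-1 → 0 (borrow)
  1-1-1 → 1 (borrow)
  0-1-1 → 0 (borrow)
  1-1-1 → 1 (borrow)
  1-0-1 → 0
  1-0 → 1
  0-1 → 1 (borrow)
  0-1-1 → 0 (borrow)
  1-1-1 → 1 (borrow)
  0-0-1 → 1 (borrow)
  0-1-1 → 0 (borrow)
  1-1-1 → 1 (borrow)
  0-1-1 → 0 (borrow)
  1-1-1 → 1 (borrow)
  0-0-1 → 1 (borrow)
  1-0-1 → 0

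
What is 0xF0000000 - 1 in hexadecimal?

0xEFFFFFFF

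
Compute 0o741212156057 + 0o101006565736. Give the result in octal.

0o1042220744015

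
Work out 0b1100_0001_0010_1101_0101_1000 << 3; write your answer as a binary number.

0b110000010010110101011000000

Left shift by 3: append 3 zero bits.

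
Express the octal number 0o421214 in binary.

0b100010001010001100

Each octal digit is 3 bits: 4=100 2=010 1=001 2=010 1=001 4=100.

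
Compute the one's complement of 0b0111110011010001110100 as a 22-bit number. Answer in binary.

0b1000001100101110001011

Invert each bit: 0111110011010001110100 → 1000001100101110001011.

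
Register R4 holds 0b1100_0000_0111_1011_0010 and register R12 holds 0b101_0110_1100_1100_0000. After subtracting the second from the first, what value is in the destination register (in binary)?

0b1101001101011110010

Subtract column by column in base 2:
  0-0 → 0
  1-0 → 1
  0-0 → 0
  0-0 → 0
  1-0 → 1
  1-0 → 1
  0-1 → 1 (borrow)
  1-1-1 → 1 (borrow)
  1-0-1 → 0
  1-0 → 1
  1-1 → 0
  0-1 → 1 (borrow)
  0-0-1 → 1 (borrow)
  0-1-1 → 0 (borrow)
  0-1-1 → 0 (borrow)
  0-0-1 → 1 (borrow)
  0-1-1 → 0 (borrow)
  0-0-1 → 1 (borrow)
  1-1-1 → 1 (borrow)
  1-0-1 → 0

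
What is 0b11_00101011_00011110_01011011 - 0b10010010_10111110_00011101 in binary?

Subtract column by column in base 2:
  1-1 → 0
  1-0 → 1
  0-1 → 1 (borrow)
  1-1-1 → 1 (borrow)
  1-1-1 → 1 (borrow)
  0-0-1 → 1 (borrow)
  1-0-1 → 0
  0-0 → 0
  0-0 → 0
  1-1 → 0
  1-1 → 0
  1-1 → 0
  1-1 → 0
  0-1 → 1 (borrow)
  0-0-1 → 1 (borrow)
  0-1-1 → 0 (borrow)
  1-0-1 → 0
  1-1 → 0
  0-0 → 0
  1-0 → 1
  0-1 → 1 (borrow)
  1-0-1 → 0
  0-0 → 0
  0-1 → 1 (borrow)
  1-0-1 → 0
  1-0 → 1

0b10100110000110000000111110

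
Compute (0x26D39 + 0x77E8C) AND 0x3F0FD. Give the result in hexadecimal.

0x1E0C5

Add column by column in base 16, right to left:
  9+C = 5 carry 1
  3+8+1 = C
  D+E = B carry 1
  6+7+1 = E
  2+7 = 9
Sum = 0x9EBC5; now AND with 0x3F0FD:
  9&3=1, E&F=E, B&0=0, C&F=C, 5&D=5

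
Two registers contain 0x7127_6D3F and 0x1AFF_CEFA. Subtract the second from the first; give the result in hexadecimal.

0x56279E45

Subtract column by column in base 16:
  F-A → 5
  3-F → 4 (borrow)
  D-E-1 → E (borrow)
  6-C-1 → 9 (borrow)
  7-F-1 → 7 (borrow)
  2-F-1 → 2 (borrow)
  1-A-1 → 6 (borrow)
  7-1-1 → 5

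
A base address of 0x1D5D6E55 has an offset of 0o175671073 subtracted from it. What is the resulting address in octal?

0o3331376032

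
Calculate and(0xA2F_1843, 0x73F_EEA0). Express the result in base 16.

0x22F0800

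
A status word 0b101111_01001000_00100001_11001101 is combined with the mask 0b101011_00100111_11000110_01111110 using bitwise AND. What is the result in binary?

0b101011000000000000000001001100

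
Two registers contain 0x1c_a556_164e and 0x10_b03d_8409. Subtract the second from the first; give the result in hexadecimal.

0xbf5189245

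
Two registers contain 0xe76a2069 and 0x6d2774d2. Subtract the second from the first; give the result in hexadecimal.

0x7a42ab97

Subtract column by column in base 16:
  9-2 → 7
  6-d → 9 (borrow)
  0-4-1 → b (borrow)
  2-7-1 → a (borrow)
  a-7-1 → 2
  6-2 → 4
  7-d → a (borrow)
  e-6-1 → 7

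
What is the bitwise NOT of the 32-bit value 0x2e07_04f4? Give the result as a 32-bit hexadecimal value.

Each hex digit d becomes f−d:
  2→d, e→1, 0→f, 7→8, 0→f, 4→b, f→0, 4→b

0xd1f8fb0b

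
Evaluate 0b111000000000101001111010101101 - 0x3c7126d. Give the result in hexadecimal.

0b111000000000101001111010101101 = 0x38029ead in hexadecimal.
Subtract column by column in base 16:
  d-d → 0
  a-6 → 4
  e-2 → c
  9-1 → 8
  2-7 → b (borrow)
  0-c-1 → 3 (borrow)
  8-3-1 → 4
  3-0 → 3

0x343b8c40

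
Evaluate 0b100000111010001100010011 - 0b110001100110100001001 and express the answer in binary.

0b11010101101011000001010

Subtract column by column in base 2:
  1-1 → 0
  1-0 → 1
  0-0 → 0
  0-1 → 1 (borrow)
  1-0-1 → 0
  0-0 → 0
  0-0 → 0
  0-0 → 0
  1-1 → 0
  1-0 → 1
  0-1 → 1 (borrow)
  0-1-1 → 0 (borrow)
  0-0-1 → 1 (borrow)
  1-0-1 → 0
  0-1 → 1 (borrow)
  1-1-1 → 1 (borrow)
  1-0-1 → 0
  1-0 → 1
  0-0 → 0
  0-1 → 1 (borrow)
  0-1-1 → 0 (borrow)
  0-0-1 → 1 (borrow)
  0-0-1 → 1 (borrow)
  1-0-1 → 0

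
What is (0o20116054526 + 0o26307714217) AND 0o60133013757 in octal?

Add column by column in base 8, right to left:
  6+7 = 5 carry 1
  2+1+1 = 4
  5+2 = 7
  4+4 = 0 carry 1
  5+1+1 = 7
  0+7 = 7
  6+7 = 5 carry 1
  1+0+1 = 2
  1+3 = 4
  0+6 = 6
  2+2 = 4
Sum = 0o46425770745; now AND with 0o60133013757:
  4&6=4, 6&0=0, 4&1=0, 2&3=2, 5&3=1, 7&0=0, 7&1=1, 0&3=0, 7&7=7, 4&5=4, 5&7=5

0o40021010745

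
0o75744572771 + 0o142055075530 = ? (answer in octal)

Add column by column in base 8, right to left:
  1+0 = 1
  7+3 = 2 carry 1
  7+5+1 = 5 carry 1
  2+5+1 = 0 carry 1
  7+7+1 = 7 carry 1
  5+0+1 = 6
  4+5 = 1 carry 1
  4+5+1 = 2 carry 1
  7+0+1 = 0 carry 1
  5+2+1 = 0 carry 1
  7+4+1 = 4 carry 1
  0+1+1 = 2

0o240021670521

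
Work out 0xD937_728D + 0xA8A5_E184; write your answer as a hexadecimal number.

Add column by column in base 16, right to left:
  D+4 = 1 carry 1
  8+8+1 = 1 carry 1
  2+1+1 = 4
  7+E = 5 carry 1
  7+5+1 = D
  3+A = D
  9+8 = 1 carry 1
  D+A+1 = 8 carry 1
  final carry 1

0x181DD5411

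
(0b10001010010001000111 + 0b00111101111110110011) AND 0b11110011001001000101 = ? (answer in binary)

0b11000000001001000000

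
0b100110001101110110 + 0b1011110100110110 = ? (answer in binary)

Add column by column in base 2, right to left:
  0+0 = 0
  1+1 = 0 carry 1
  1+1+1 = 1 carry 1
  0+0+1 = 1
  1+1 = 0 carry 1
  1+1+1 = 1 carry 1
  1+0+1 = 0 carry 1
  0+0+1 = 1
  1+1 = 0 carry 1
  1+0+1 = 0 carry 1
  0+1+1 = 0 carry 1
  0+1+1 = 0 carry 1
  0+1+1 = 0 carry 1
  1+1+1 = 1 carry 1
  1+0+1 = 0 carry 1
  0+1+1 = 0 carry 1
  0+0+1 = 1
  1+0 = 1

0b110010000010101100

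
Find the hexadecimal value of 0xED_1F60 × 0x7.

Multiply each base-16 digit by 7, carrying:
  0×7 = 0 → write 0
  6×7 = 42 → write A carry 2
  F×7+2 = 107 → write B carry 6
  1×7+6 = 13 → write D
  D×7 = 91 → write B carry 5
  E×7+5 = 103 → write 7 carry 6
  remaining carry: 6

0x67BDBA0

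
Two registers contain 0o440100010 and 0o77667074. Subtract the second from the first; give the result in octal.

Subtract column by column in base 8:
  0-4 → 4 (borrow)
  1-7-1 → 1 (borrow)
  0-0-1 → 7 (borrow)
  0-7-1 → 0 (borrow)
  0-6-1 → 1 (borrow)
  1-6-1 → 2 (borrow)
  0-7-1 → 0 (borrow)
  4-7-1 → 4 (borrow)
  4-0-1 → 3

0o340210714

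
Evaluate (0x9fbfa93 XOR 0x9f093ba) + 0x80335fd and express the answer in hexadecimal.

First 0x9fbfa93 XOR 0x9f093ba = 0x00b6929.
Add column by column in base 16, right to left:
  9+d = 6 carry 1
  2+f+1 = 2 carry 1
  9+5+1 = f
  6+3 = 9
  b+3 = e
  0+0 = 0
  0+8 = 8

0x80e9f26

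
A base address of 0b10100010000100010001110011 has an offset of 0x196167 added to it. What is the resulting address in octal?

0b10100010000100010001110011 = 0o242042163 in octal.
0x196167 = 0o6260547 in octal.
Add column by column in base 8, right to left:
  3+7 = 2 carry 1
  6+4+1 = 3 carry 1
  1+5+1 = 7
  2+0 = 2
  4+6 = 2 carry 1
  0+2+1 = 3
  2+6 = 0 carry 1
  4+0+1 = 5
  2+0 = 2

0o250322732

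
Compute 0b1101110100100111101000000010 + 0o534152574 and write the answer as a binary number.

0b10011010000110100111101111110

0o534152574 = 0b101011100001101010101111100 in binary.
Add column by column in base 2, right to left:
  0+0 = 0
  1+0 = 1
  0+1 = 1
  0+1 = 1
  0+1 = 1
  0+1 = 1
  0+1 = 1
  0+0 = 0
  0+1 = 1
  1+0 = 1
  0+1 = 1
  1+0 = 1
  1+1 = 0 carry 1
  1+0+1 = 0 carry 1
  1+1+1 = 1 carry 1
  0+1+1 = 0 carry 1
  0+0+1 = 1
  1+0 = 1
  0+0 = 0
  0+0 = 0
  1+1 = 0 carry 1
  0+1+1 = 0 carry 1
  1+1+1 = 1 carry 1
  1+0+1 = 0 carry 1
  1+1+1 = 1 carry 1
  0+0+1 = 1
  1+1 = 0 carry 1
  1+0+1 = 0 carry 1
  final carry 1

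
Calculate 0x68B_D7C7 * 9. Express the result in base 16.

Multiply each base-16 digit by 9, carrying:
  7×9 = 63 → write F carry 3
  C×9+3 = 111 → write F carry 6
  7×9+6 = 69 → write 5 carry 4
  D×9+4 = 121 → write 9 carry 7
  B×9+7 = 106 → write A carry 6
  8×9+6 = 78 → write E carry 4
  6×9+4 = 58 → write A carry 3
  remaining carry: 3

0x3AEA95FF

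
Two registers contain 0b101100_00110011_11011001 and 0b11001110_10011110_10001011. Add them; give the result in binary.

Add column by column in base 2, right to left:
  1+1 = 0 carry 1
  0+1+1 = 0 carry 1
  0+0+1 = 1
  1+1 = 0 carry 1
  1+0+1 = 0 carry 1
  0+0+1 = 1
  1+0 = 1
  1+1 = 0 carry 1
  1+0+1 = 0 carry 1
  1+1+1 = 1 carry 1
  0+1+1 = 0 carry 1
  0+1+1 = 0 carry 1
  1+1+1 = 1 carry 1
  1+0+1 = 0 carry 1
  0+0+1 = 1
  0+1 = 1
  0+0 = 0
  0+1 = 1
  1+1 = 0 carry 1
  1+1+1 = 1 carry 1
  0+0+1 = 1
  1+0 = 1
  0+1 = 1
  0+1 = 1

0b111110101101001001100100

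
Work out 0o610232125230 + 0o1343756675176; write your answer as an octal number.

0o2154211022426

Add column by column in base 8, right to left:
  0+6 = 6
  3+7 = 2 carry 1
  2+1+1 = 4
  5+5 = 2 carry 1
  2+7+1 = 2 carry 1
  1+6+1 = 0 carry 1
  2+6+1 = 1 carry 1
  3+5+1 = 1 carry 1
  2+7+1 = 2 carry 1
  0+3+1 = 4
  1+4 = 5
  6+3 = 1 carry 1
  0+1+1 = 2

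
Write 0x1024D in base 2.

0b10000001001001101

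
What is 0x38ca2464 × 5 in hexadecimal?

Multiply each base-16 digit by 5, carrying:
  4×5 = 20 → write 4 carry 1
  6×5+1 = 31 → write f carry 1
  4×5+1 = 21 → write 5 carry 1
  2×5+1 = 11 → write b
  a×5 = 50 → write 2 carry 3
  c×5+3 = 63 → write f carry 3
  8×5+3 = 43 → write b carry 2
  3×5+2 = 17 → write 1 carry 1
  remaining carry: 1

0x11bf2b5f4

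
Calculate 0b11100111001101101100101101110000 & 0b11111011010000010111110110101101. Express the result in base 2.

0b11100011000000000100100100100000

AND bit by bit (1 only where both bits are 1):
  11100111001101101100101101110000
& 11111011010000010111110110101101
= 11100011000000000100100100100000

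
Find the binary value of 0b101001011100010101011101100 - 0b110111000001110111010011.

0b100010100100000110100011001

Subtract column by column in base 2:
  0-1 → 1 (borrow)
  0-1-1 → 0 (borrow)
  1-0-1 → 0
  1-0 → 1
  0-1 → 1 (borrow)
  1-0-1 → 0
  1-1 → 0
  1-1 → 0
  0-1 → 1 (borrow)
  1-0-1 → 0
  0-1 → 1 (borrow)
  1-1-1 → 1 (borrow)
  0-1-1 → 0 (borrow)
  1-0-1 → 0
  0-0 → 0
  0-0 → 0
  0-0 → 0
  1-0 → 1
  1-1 → 0
  1-1 → 0
  0-1 → 1 (borrow)
  1-0-1 → 0
  0-1 → 1 (borrow)
  0-1-1 → 0 (borrow)
  1-0-1 → 0
  0-0 → 0
  1-0 → 1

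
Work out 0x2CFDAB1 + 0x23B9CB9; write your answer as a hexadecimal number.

0x50B776A

Add column by column in base 16, right to left:
  1+9 = A
  B+B = 6 carry 1
  A+C+1 = 7 carry 1
  D+9+1 = 7 carry 1
  F+B+1 = B carry 1
  C+3+1 = 0 carry 1
  2+2+1 = 5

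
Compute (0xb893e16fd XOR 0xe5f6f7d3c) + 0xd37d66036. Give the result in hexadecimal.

0x130e27cbf7

First 0xb893e16fd XOR 0xe5f6f7d3c = 0x5d6516bc1.
Add column by column in base 16, right to left:
  1+6 = 7
  c+3 = f
  b+0 = b
  6+6 = c
  1+6 = 7
  5+d = 2 carry 1
  6+7+1 = e
  d+3 = 0 carry 1
  5+d+1 = 3 carry 1
  final carry 1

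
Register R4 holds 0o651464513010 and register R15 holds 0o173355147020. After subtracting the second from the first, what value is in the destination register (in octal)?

0o456107343770

Subtract column by column in base 8:
  0-0 → 0
  1-2 → 7 (borrow)
  0-0-1 → 7 (borrow)
  3-7-1 → 3 (borrow)
  1-4-1 → 4 (borrow)
  5-1-1 → 3
  4-5 → 7 (borrow)
  6-5-1 → 0
  4-3 → 1
  1-3 → 6 (borrow)
  5-7-1 → 5 (borrow)
  6-1-1 → 4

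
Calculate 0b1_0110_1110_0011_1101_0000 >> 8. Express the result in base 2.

Right shift by 8: drop the 8 least-significant bits.

0b1011011100011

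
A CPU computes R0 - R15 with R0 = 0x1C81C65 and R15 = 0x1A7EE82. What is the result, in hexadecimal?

0x202DE3

Subtract column by column in base 16:
  5-2 → 3
  6-8 → E (borrow)
  C-E-1 → D (borrow)
  1-E-1 → 2 (borrow)
  8-7-1 → 0
  C-A → 2
  1-1 → 0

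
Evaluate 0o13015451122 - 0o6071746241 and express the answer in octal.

0o4723502661

Subtract column by column in base 8:
  2-1 → 1
  2-4 → 6 (borrow)
  1-2-1 → 6 (borrow)
  1-6-1 → 2 (borrow)
  5-4-1 → 0
  4-7 → 5 (borrow)
  5-1-1 → 3
  1-7 → 2 (borrow)
  0-0-1 → 7 (borrow)
  3-6-1 → 4 (borrow)
  1-0-1 → 0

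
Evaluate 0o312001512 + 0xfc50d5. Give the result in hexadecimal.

0x424541f

0o312001512 = 0x328034a in hexadecimal.
Add column by column in base 16, right to left:
  a+5 = f
  4+d = 1 carry 1
  3+0+1 = 4
  0+5 = 5
  8+c = 4 carry 1
  2+f+1 = 2 carry 1
  3+0+1 = 4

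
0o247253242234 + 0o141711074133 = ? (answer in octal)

Add column by column in base 8, right to left:
  4+3 = 7
  3+3 = 6
  2+1 = 3
  2+4 = 6
  4+7 = 3 carry 1
  2+0+1 = 3
  3+1 = 4
  5+1 = 6
  2+7 = 1 carry 1
  7+1+1 = 1 carry 1
  4+4+1 = 1 carry 1
  2+1+1 = 4

0o411164336367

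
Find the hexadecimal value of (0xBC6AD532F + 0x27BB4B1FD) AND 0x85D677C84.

0x840620404

Add column by column in base 16, right to left:
  F+D = C carry 1
  2+F+1 = 2 carry 1
  3+1+1 = 5
  5+B = 0 carry 1
  D+4+1 = 2 carry 1
  A+B+1 = 6 carry 1
  6+B+1 = 2 carry 1
  C+7+1 = 4 carry 1
  B+2+1 = E
Sum = 0xE4262052C; now AND with 0x85D677C84:
  E&8=8, 4&5=4, 2&D=0, 6&6=6, 2&7=2, 0&7=0, 5&C=4, 2&8=0, C&4=4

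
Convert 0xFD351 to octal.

0o3751521

Expand each hex digit to 4 bits: F=1111 D=1101 3=0011 5=0101 1=0001.
Group the bits in threes: 011 111 101 001 101 010 001 → 3751521.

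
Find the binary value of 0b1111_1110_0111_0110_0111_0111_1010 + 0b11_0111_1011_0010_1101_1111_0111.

0b10011011000101001010101110001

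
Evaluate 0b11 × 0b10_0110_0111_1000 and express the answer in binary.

0b111001101101000

Multiply each base-2 digit by 3, carrying:
  0×3 = 0 → write 0
  0×3 = 0 → write 0
  0×3 = 0 → write 0
  1×3 = 3 → write 1 carry 1
  1×3+1 = 4 → write 0 carry 2
  1×3+2 = 5 → write 1 carry 2
  1×3+2 = 5 → write 1 carry 2
  0×3+2 = 2 → write 0 carry 1
  0×3+1 = 1 → write 1
  1×3 = 3 → write 1 carry 1
  1×3+1 = 4 → write 0 carry 2
  0×3+2 = 2 → write 0 carry 1
  0×3+1 = 1 → write 1
  1×3 = 3 → write 1 carry 1
  remaining carry: 1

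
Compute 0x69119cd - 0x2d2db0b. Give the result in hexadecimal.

0x3be3ec2

Subtract column by column in base 16:
  d-b → 2
  c-0 → c
  9-b → e (borrow)
  1-d-1 → 3 (borrow)
  1-2-1 → e (borrow)
  9-d-1 → b (borrow)
  6-2-1 → 3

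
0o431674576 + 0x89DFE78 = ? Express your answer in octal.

0x89DFE78 = 0o1047377170 in octal.
Add column by column in base 8, right to left:
  6+0 = 6
  7+7 = 6 carry 1
  5+1+1 = 7
  4+7 = 3 carry 1
  7+7+1 = 7 carry 1
  6+3+1 = 2 carry 1
  1+7+1 = 1 carry 1
  3+4+1 = 0 carry 1
  4+0+1 = 5
  0+1 = 1

0o1501273766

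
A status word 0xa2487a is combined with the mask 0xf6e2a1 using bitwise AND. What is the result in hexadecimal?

AND each hex digit independently (no carries):
  a&f=a, 2&6=2, 4&e=4, 8&2=0, 7&a=2, a&1=0

0xa24020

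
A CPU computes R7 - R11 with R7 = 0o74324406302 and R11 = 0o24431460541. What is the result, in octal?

Subtract column by column in base 8:
  2-1 → 1
  0-4 → 4 (borrow)
  3-5-1 → 5 (borrow)
  6-0-1 → 5
  0-6 → 2 (borrow)
  4-4-1 → 7 (borrow)
  4-1-1 → 2
  2-3 → 7 (borrow)
  3-4-1 → 6 (borrow)
  4-4-1 → 7 (borrow)
  7-2-1 → 4

0o47672725541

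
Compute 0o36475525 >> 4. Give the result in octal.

4 bits is not a whole number of base-8 digits; in binary: 11110100111101101010101 >> 4 = 1111010011110110101.

0o1723665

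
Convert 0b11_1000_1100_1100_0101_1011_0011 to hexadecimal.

Group the bits into nibbles: 0011 1000 1100 1100 0101 1011 0011 → 38CC5B3.

0x38CC5B3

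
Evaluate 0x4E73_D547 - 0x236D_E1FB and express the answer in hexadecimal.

Subtract column by column in base 16:
  7-B → C (borrow)
  4-F-1 → 4 (borrow)
  5-1-1 → 3
  D-E → F (borrow)
  3-D-1 → 5 (borrow)
  7-6-1 → 0
  E-3 → B
  4-2 → 2

0x2B05F34C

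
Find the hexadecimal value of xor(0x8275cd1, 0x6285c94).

XOR each hex digit independently (no carries):
  8^6=e, 2^2=0, 7^8=f, 5^5=0, c^c=0, d^9=4, 1^4=5

0xe0f0045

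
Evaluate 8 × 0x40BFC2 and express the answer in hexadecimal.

0x205FE10

Multiply each base-16 digit by 8, carrying:
  2×8 = 16 → write 0 carry 1
  C×8+1 = 97 → write 1 carry 6
  F×8+6 = 126 → write E carry 7
  B×8+7 = 95 → write F carry 5
  0×8+5 = 5 → write 5
  4×8 = 32 → write 0 carry 2
  remaining carry: 2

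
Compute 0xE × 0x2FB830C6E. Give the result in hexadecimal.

Multiply each base-16 digit by 14, carrying:
  E×14 = 196 → write 4 carry 12
  6×14+12 = 96 → write 0 carry 6
  C×14+6 = 174 → write E carry 10
  0×14+10 = 10 → write A
  3×14 = 42 → write A carry 2
  8×14+2 = 114 → write 2 carry 7
  B×14+7 = 161 → write 1 carry 10
  F×14+10 = 220 → write C carry 13
  2×14+13 = 41 → write 9 carry 2
  remaining carry: 2

0x29C12AAE04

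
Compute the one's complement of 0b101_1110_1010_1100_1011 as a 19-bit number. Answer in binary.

0b0100001010100110100

Invert each bit: 1011110101011001011 → 0100001010100110100.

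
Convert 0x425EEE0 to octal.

Expand each hex digit to 4 bits: 4=0100 2=0010 5=0101 E=1110 E=1110 E=1110 0=0000.
Group the bits in threes: 100 001 001 011 110 111 011 100 000 → 411367340.

0o411367340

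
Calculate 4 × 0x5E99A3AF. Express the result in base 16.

0x17A668EBC

Multiply each base-16 digit by 4, carrying:
  F×4 = 60 → write C carry 3
  A×4+3 = 43 → write B carry 2
  3×4+2 = 14 → write E
  A×4 = 40 → write 8 carry 2
  9×4+2 = 38 → write 6 carry 2
  9×4+2 = 38 → write 6 carry 2
  E×4+2 = 58 → write A carry 3
  5×4+3 = 23 → write 7 carry 1
  remaining carry: 1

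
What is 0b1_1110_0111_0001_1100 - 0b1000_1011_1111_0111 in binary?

Subtract column by column in base 2:
  0-1 → 1 (borrow)
  0-1-1 → 0 (borrow)
  1-1-1 → 1 (borrow)
  1-0-1 → 0
  1-1 → 0
  0-1 → 1 (borrow)
  0-1-1 → 0 (borrow)
  0-1-1 → 0 (borrow)
  1-1-1 → 1 (borrow)
  1-1-1 → 1 (borrow)
  1-0-1 → 0
  0-1 → 1 (borrow)
  0-0-1 → 1 (borrow)
  1-0-1 → 0
  1-0 → 1
  1-1 → 0
  1-0 → 1

0b10101101100100101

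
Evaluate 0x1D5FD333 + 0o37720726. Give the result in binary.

0b11101110111110111010100001001

0x1D5FD333 = 0b11101010111111101001100110011 in binary.
0o37720726 = 0b11111111010000111010110 in binary.
Add column by column in base 2, right to left:
  1+0 = 1
  1+1 = 0 carry 1
  0+1+1 = 0 carry 1
  0+0+1 = 1
  1+1 = 0 carry 1
  1+0+1 = 0 carry 1
  0+1+1 = 0 carry 1
  0+1+1 = 0 carry 1
  1+1+1 = 1 carry 1
  1+0+1 = 0 carry 1
  0+0+1 = 1
  0+0 = 0
  1+0 = 1
  0+1 = 1
  1+0 = 1
  1+1 = 0 carry 1
  1+1+1 = 1 carry 1
  1+1+1 = 1 carry 1
  1+1+1 = 1 carry 1
  1+1+1 = 1 carry 1
  1+1+1 = 1 carry 1
  0+1+1 = 0 carry 1
  1+1+1 = 1 carry 1
  0+0+1 = 1
  1+0 = 1
  0+0 = 0
  1+0 = 1
  1+0 = 1
  1+0 = 1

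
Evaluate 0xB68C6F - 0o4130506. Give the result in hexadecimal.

0xA5DB29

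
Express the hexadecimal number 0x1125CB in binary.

Expand each hex digit to 4 bits: 1=0001 1=0001 2=0010 5=0101 C=1100 B=1011.

0b100010010010111001011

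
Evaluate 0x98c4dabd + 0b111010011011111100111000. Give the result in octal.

0o23153514765

0x98c4dabd = 0o23061155275 in octal.
0b111010011011111100111000 = 0o72337470 in octal.
Add column by column in base 8, right to left:
  5+0 = 5
  7+7 = 6 carry 1
  2+4+1 = 7
  5+7 = 4 carry 1
  5+3+1 = 1 carry 1
  1+3+1 = 5
  1+2 = 3
  6+7 = 5 carry 1
  0+0+1 = 1
  3+0 = 3
  2+0 = 2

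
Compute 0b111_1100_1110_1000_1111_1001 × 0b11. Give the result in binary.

0b1011101101011101011101011

Multiply each base-2 digit by 3, carrying:
  1×3 = 3 → write 1 carry 1
  0×3+1 = 1 → write 1
  0×3 = 0 → write 0
  1×3 = 3 → write 1 carry 1
  1×3+1 = 4 → write 0 carry 2
  1×3+2 = 5 → write 1 carry 2
  1×3+2 = 5 → write 1 carry 2
  1×3+2 = 5 → write 1 carry 2
  0×3+2 = 2 → write 0 carry 1
  0×3+1 = 1 → write 1
  0×3 = 0 → write 0
  1×3 = 3 → write 1 carry 1
  0×3+1 = 1 → write 1
  1×3 = 3 → write 1 carry 1
  1×3+1 = 4 → write 0 carry 2
  1×3+2 = 5 → write 1 carry 2
  0×3+2 = 2 → write 0 carry 1
  0×3+1 = 1 → write 1
  1×3 = 3 → write 1 carry 1
  1×3+1 = 4 → write 0 carry 2
  1×3+2 = 5 → write 1 carry 2
  1×3+2 = 5 → write 1 carry 2
  1×3+2 = 5 → write 1 carry 2
  remaining carry: 10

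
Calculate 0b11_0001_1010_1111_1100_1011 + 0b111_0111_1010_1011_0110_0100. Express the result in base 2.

Add column by column in base 2, right to left:
  1+0 = 1
  1+0 = 1
  0+1 = 1
  1+0 = 1
  0+0 = 0
  0+1 = 1
  1+1 = 0 carry 1
  1+0+1 = 0 carry 1
  1+1+1 = 1 carry 1
  1+1+1 = 1 carry 1
  1+0+1 = 0 carry 1
  1+1+1 = 1 carry 1
  0+0+1 = 1
  1+1 = 0 carry 1
  0+0+1 = 1
  1+1 = 0 carry 1
  1+1+1 = 1 carry 1
  0+1+1 = 0 carry 1
  0+1+1 = 0 carry 1
  0+0+1 = 1
  1+1 = 0 carry 1
  1+1+1 = 1 carry 1
  0+1+1 = 0 carry 1
  final carry 1

0b101010010101101100101111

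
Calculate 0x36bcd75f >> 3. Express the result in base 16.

3 bits is not a whole number of base-16 digits; in binary: 110110101111001101011101011111 >> 3 = 110110101111001101011101011.

0x6d79aeb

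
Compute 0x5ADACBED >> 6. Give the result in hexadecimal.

6 bits is not a whole number of base-16 digits; in binary: 1011010110110101100101111101101 >> 6 = 1011010110110101100101111.

0x16B6B2F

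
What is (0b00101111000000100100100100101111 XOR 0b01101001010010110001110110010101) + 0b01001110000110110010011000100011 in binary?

First 0b00101111000000100100100100101111 XOR 0b01101001010010110001110110010101 = 0b01000110010010010101010010111010.
Add column by column in base 2, right to left:
  0+1 = 1
  1+1 = 0 carry 1
  0+0+1 = 1
  1+0 = 1
  1+0 = 1
  1+1 = 0 carry 1
  0+0+1 = 1
  1+0 = 1
  0+0 = 0
  0+1 = 1
  1+1 = 0 carry 1
  0+0+1 = 1
  1+0 = 1
  0+1 = 1
  1+0 = 1
  0+0 = 0
  1+1 = 0 carry 1
  0+1+1 = 0 carry 1
  0+0+1 = 1
  1+1 = 0 carry 1
  0+1+1 = 0 carry 1
  0+0+1 = 1
  1+0 = 1
  0+0 = 0
  0+0 = 0
  1+1 = 0 carry 1
  1+1+1 = 1 carry 1
  0+1+1 = 0 carry 1
  0+0+1 = 1
  0+0 = 0
  1+1 = 0 carry 1
  final carry 1

0b10010100011001000111101011011101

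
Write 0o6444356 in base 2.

Each octal digit is 3 bits: 6=110 4=100 4=100 4=100 3=011 5=101 6=110.

0b110100100100011101110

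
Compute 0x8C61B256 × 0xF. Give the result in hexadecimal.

Multiply each base-16 digit by 15, carrying:
  6×15 = 90 → write A carry 5
  5×15+5 = 80 → write 0 carry 5
  2×15+5 = 35 → write 3 carry 2
  B×15+2 = 167 → write 7 carry 10
  1×15+10 = 25 → write 9 carry 1
  6×15+1 = 91 → write B carry 5
  C×15+5 = 185 → write 9 carry 11
  8×15+11 = 131 → write 3 carry 8
  remaining carry: 8

0x839B9730A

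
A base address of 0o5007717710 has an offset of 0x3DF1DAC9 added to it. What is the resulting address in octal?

0o14604275221

0x3DF1DAC9 = 0o7574355311 in octal.
Add column by column in base 8, right to left:
  0+1 = 1
  1+1 = 2
  7+3 = 2 carry 1
  7+5+1 = 5 carry 1
  1+5+1 = 7
  7+3 = 2 carry 1
  7+4+1 = 4 carry 1
  0+7+1 = 0 carry 1
  0+5+1 = 6
  5+7 = 4 carry 1
  final carry 1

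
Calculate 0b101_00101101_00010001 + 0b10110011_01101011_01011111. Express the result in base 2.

Add column by column in base 2, right to left:
  1+1 = 0 carry 1
  0+1+1 = 0 carry 1
  0+1+1 = 0 carry 1
  0+1+1 = 0 carry 1
  1+1+1 = 1 carry 1
  0+0+1 = 1
  0+1 = 1
  0+0 = 0
  1+1 = 0 carry 1
  0+1+1 = 0 carry 1
  1+0+1 = 0 carry 1
  1+1+1 = 1 carry 1
  0+0+1 = 1
  1+1 = 0 carry 1
  0+1+1 = 0 carry 1
  0+0+1 = 1
  1+1 = 0 carry 1
  0+1+1 = 0 carry 1
  1+0+1 = 0 carry 1
  0+0+1 = 1
  0+1 = 1
  0+1 = 1
  0+0 = 0
  0+1 = 1

0b101110001001100001110000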